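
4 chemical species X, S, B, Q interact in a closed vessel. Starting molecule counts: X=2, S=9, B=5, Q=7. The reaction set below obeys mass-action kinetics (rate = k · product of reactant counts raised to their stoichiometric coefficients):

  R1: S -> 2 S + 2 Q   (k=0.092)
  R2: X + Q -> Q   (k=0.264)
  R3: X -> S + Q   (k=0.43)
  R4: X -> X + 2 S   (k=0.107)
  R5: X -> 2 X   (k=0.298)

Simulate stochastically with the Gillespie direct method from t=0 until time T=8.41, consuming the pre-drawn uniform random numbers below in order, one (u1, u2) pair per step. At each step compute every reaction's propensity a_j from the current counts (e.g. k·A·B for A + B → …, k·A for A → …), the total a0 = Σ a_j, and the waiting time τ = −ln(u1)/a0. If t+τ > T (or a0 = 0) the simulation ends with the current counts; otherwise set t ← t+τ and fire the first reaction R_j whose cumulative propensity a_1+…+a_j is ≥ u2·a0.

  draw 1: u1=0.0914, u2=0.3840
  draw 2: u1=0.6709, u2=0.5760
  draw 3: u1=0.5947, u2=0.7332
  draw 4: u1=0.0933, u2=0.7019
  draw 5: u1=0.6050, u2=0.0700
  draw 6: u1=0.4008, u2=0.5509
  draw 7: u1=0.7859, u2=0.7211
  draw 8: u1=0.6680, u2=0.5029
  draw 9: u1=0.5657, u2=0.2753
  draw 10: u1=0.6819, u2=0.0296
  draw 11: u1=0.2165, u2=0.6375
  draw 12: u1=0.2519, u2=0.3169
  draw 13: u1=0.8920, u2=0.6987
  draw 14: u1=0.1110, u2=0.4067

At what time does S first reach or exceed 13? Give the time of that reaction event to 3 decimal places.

Threshold first reached at t = 5.031

t=0.000: X=2 S=9 B=5 Q=7
Draw 1: a1=0.828, a2=3.696, a3=0.860, a4=0.214, a5=0.596, a0=6.194; τ=−ln(0.0914)/6.194=0.386 → t=0.386; u2·a0=0.3840·6.194=2.378; a1=0.828 < 2.378 ≤ a1+a2=4.524 → R2 fires; X=1 S=9 B=5 Q=7
Draw 2: a1=0.828, a2=1.848, a3=0.430, a4=0.107, a5=0.298, a0=3.511; τ=−ln(0.6709)/3.511=0.114 → t=0.500; u2·a0=0.5760·3.511=2.022; a1=0.828 < 2.022 ≤ a1+a2=2.676 → R2 fires; X=0 S=9 B=5 Q=7
Draw 3: a1=0.828, a2=0.000, a3=0.000, a4=0.000, a5=0.000, a0=0.828; τ=−ln(0.5947)/0.828=0.628 → t=1.128; u2·a0=0.7332·0.828=0.607 ≤ a1=0.828 → R1 fires; X=0 S=10 B=5 Q=9
Draw 4: a1=0.920, a2=0.000, a3=0.000, a4=0.000, a5=0.000, a0=0.920; τ=−ln(0.0933)/0.920=2.578 → t=3.706; u2·a0=0.7019·0.920=0.646 ≤ a1=0.920 → R1 fires; X=0 S=11 B=5 Q=11
Draw 5: a1=1.012, a2=0.000, a3=0.000, a4=0.000, a5=0.000, a0=1.012; τ=−ln(0.6050)/1.012=0.497 → t=4.202; u2·a0=0.0700·1.012=0.071 ≤ a1=1.012 → R1 fires; X=0 S=12 B=5 Q=13
Draw 6: a1=1.104, a2=0.000, a3=0.000, a4=0.000, a5=0.000, a0=1.104; τ=−ln(0.4008)/1.104=0.828 → t=5.031; u2·a0=0.5509·1.104=0.608 ≤ a1=1.104 → R1 fires; X=0 S=13 B=5 Q=15
Draw 7: a1=1.196, a2=0.000, a3=0.000, a4=0.000, a5=0.000, a0=1.196; τ=−ln(0.7859)/1.196=0.201 → t=5.232; u2·a0=0.7211·1.196=0.862 ≤ a1=1.196 → R1 fires; X=0 S=14 B=5 Q=17
Draw 8: a1=1.288, a2=0.000, a3=0.000, a4=0.000, a5=0.000, a0=1.288; τ=−ln(0.6680)/1.288=0.313 → t=5.545; u2·a0=0.5029·1.288=0.648 ≤ a1=1.288 → R1 fires; X=0 S=15 B=5 Q=19
Draw 9: a1=1.380, a2=0.000, a3=0.000, a4=0.000, a5=0.000, a0=1.380; τ=−ln(0.5657)/1.380=0.413 → t=5.958; u2·a0=0.2753·1.380=0.380 ≤ a1=1.380 → R1 fires; X=0 S=16 B=5 Q=21
Draw 10: a1=1.472, a2=0.000, a3=0.000, a4=0.000, a5=0.000, a0=1.472; τ=−ln(0.6819)/1.472=0.260 → t=6.218; u2·a0=0.0296·1.472=0.044 ≤ a1=1.472 → R1 fires; X=0 S=17 B=5 Q=23
Draw 11: a1=1.564, a2=0.000, a3=0.000, a4=0.000, a5=0.000, a0=1.564; τ=−ln(0.2165)/1.564=0.978 → t=7.197; u2·a0=0.6375·1.564=0.997 ≤ a1=1.564 → R1 fires; X=0 S=18 B=5 Q=25
Draw 12: a1=1.656, a2=0.000, a3=0.000, a4=0.000, a5=0.000, a0=1.656; τ=−ln(0.2519)/1.656=0.833 → t=8.029; u2·a0=0.3169·1.656=0.525 ≤ a1=1.656 → R1 fires; X=0 S=19 B=5 Q=27
Draw 13: a1=1.748, a2=0.000, a3=0.000, a4=0.000, a5=0.000, a0=1.748; τ=−ln(0.8920)/1.748=0.065 → t=8.094; u2·a0=0.6987·1.748=1.221 ≤ a1=1.748 → R1 fires; X=0 S=20 B=5 Q=29
Draw 14: a1=1.840, a2=0.000, a3=0.000, a4=0.000, a5=0.000, a0=1.840; τ=−ln(0.1110)/1.840=1.195 → t=9.289 > T=8.41: stop.
S first becomes ≥ 13 when it reaches 13 at the event at t=5.031.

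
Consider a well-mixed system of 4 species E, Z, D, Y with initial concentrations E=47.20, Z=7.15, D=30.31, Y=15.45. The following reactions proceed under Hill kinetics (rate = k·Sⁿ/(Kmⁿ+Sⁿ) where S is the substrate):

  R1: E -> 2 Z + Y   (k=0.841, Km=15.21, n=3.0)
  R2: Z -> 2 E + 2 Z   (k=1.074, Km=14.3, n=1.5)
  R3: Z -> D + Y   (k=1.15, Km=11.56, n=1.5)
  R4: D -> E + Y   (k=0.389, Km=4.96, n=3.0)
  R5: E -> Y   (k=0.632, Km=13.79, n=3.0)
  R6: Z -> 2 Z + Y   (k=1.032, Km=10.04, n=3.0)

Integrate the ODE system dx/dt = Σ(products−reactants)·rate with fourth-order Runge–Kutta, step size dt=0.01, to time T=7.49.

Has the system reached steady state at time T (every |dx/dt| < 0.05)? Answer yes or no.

RK4 with dt=0.01: 749 steps to T=7.49. Trajectory (selected grid times):
t=0.00: E=47.20 Z=7.15 D=30.31 Y=15.45
t=0.83: E=46.85 Z=8.70 D=30.33 Y=17.58
t=1.66: E=46.62 Z=10.35 D=30.42 Y=19.89
t=2.50: E=46.48 Z=12.11 D=30.57 Y=22.39
t=3.33: E=46.45 Z=13.94 D=30.76 Y=25.01
t=4.16: E=46.50 Z=15.84 D=31.01 Y=27.74
t=4.99: E=46.63 Z=17.78 D=31.29 Y=30.56
t=5.83: E=46.84 Z=19.79 D=31.62 Y=33.48
t=6.66: E=47.11 Z=21.81 D=31.97 Y=36.44
t=7.49: E=47.44 Z=23.84 D=32.35 Y=39.44
Rates at T: R1=0.8142, R2=0.7333, R3=0.8597, R4=0.3876, R5=0.6168, R6=0.9603
dx/dt at T (Σ net stoichiometry × rate): E=+0.4232, Z=+2.4622, D=+0.4721, Y=+3.6386
Largest |dx/dt| is |+3.6386| (Y) ≥ 0.05 → not steady.

Steady state at T: no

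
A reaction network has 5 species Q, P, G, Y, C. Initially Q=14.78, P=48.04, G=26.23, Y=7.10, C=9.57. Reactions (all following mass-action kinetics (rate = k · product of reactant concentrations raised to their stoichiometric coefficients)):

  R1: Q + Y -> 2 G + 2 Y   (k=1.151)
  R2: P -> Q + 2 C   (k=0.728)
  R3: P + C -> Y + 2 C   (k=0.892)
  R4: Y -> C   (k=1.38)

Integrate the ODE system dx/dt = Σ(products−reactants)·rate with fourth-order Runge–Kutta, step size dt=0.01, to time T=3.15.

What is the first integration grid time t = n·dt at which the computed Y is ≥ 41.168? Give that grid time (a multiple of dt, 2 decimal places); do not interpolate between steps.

Threshold first reached at t = 0.04

RK4 with dt=0.01: 315 steps to T=3.15. Trajectory (selected grid times):
t=0.00: Q=14.78 P=48.04 G=26.23 Y=7.10 C=9.57
t=0.03: Q=8.36 P=27.96 G=40.77 Y=32.83 C=31.27
t=0.04: Q=5.54 P=20.22 G=46.76 Y=42.87 C=39.71
t=0.35: Q=0.00 P=0.00 G=58.48 Y=45.24 C=83.64
t=0.70: Q=0.00 P=0.00 G=58.48 Y=27.91 C=100.97
t=1.05: Q=0.00 P=0.00 G=58.48 Y=17.22 C=111.66
t=1.40: Q=0.00 P=0.00 G=58.48 Y=10.62 C=118.25
t=1.75: Q=0.00 P=0.00 G=58.48 Y=6.55 C=122.32
t=2.10: Q=0.00 P=0.00 G=58.48 Y=4.04 C=124.83
t=2.45: Q=0.00 P=0.00 G=58.48 Y=2.49 C=126.38
t=2.80: Q=0.00 P=0.00 G=58.48 Y=1.54 C=127.34
t=3.15: Q=0.00 P=0.00 G=58.48 Y=0.95 C=127.93
Y(0.03)=32.832 < 41.168 but Y(0.04)=42.872 ≥ 41.168, so the first grid time is t=0.04.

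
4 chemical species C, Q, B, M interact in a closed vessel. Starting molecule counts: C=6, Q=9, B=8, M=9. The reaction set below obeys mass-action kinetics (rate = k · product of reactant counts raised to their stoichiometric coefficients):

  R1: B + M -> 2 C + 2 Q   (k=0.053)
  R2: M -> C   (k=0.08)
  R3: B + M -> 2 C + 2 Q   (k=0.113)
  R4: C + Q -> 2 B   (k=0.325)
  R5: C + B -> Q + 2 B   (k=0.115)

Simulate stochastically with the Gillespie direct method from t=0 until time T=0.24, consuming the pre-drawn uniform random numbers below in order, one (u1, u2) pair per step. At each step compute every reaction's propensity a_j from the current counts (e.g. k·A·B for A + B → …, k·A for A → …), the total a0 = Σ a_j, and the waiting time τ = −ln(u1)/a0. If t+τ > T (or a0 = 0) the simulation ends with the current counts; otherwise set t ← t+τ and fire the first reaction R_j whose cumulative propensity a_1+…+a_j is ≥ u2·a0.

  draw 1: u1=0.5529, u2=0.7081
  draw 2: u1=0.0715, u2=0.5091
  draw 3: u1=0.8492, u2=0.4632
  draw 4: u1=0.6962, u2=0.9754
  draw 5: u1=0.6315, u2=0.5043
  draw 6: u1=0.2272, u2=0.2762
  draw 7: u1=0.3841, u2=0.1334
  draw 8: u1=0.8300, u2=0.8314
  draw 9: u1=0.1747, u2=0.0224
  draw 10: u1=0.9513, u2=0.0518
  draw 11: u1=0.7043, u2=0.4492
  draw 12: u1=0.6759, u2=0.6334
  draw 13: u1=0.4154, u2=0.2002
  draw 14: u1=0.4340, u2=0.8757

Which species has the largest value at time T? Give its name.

Dominant species at T: B

t=0.000: C=6 Q=9 B=8 M=9
Draw 1: a1=3.816, a2=0.720, a3=8.136, a4=17.550, a5=5.520, a0=35.742; τ=−ln(0.5529)/35.742=0.017 → t=0.017; u2·a0=0.7081·35.742=25.309; a1+…+a3=12.672 < 25.309 ≤ a1+…+a4=30.222 → R4 fires; C=5 Q=8 B=10 M=9
Draw 2: a1=4.770, a2=0.720, a3=10.170, a4=13.000, a5=5.750, a0=34.410; τ=−ln(0.0715)/34.410=0.077 → t=0.093; u2·a0=0.5091·34.410=17.518; a1+…+a3=15.660 < 17.518 ≤ a1+…+a4=28.660 → R4 fires; C=4 Q=7 B=12 M=9
Draw 3: a1=5.724, a2=0.720, a3=12.204, a4=9.100, a5=5.520, a0=33.268; τ=−ln(0.8492)/33.268=0.005 → t=0.098; u2·a0=0.4632·33.268=15.410; a1+a2=6.444 < 15.410 ≤ a1+…+a3=18.648 → R3 fires; C=6 Q=9 B=11 M=8
Draw 4: a1=4.664, a2=0.640, a3=9.944, a4=17.550, a5=7.590, a0=40.388; τ=−ln(0.6962)/40.388=0.009 → t=0.107; u2·a0=0.9754·40.388=39.394; a1+…+a4=32.798 < 39.394 ≤ a1+…+a5=40.388 → R5 fires; C=5 Q=10 B=12 M=8
Draw 5: a1=5.088, a2=0.640, a3=10.848, a4=16.250, a5=6.900, a0=39.726; τ=−ln(0.6315)/39.726=0.012 → t=0.119; u2·a0=0.5043·39.726=20.034; a1+…+a3=16.576 < 20.034 ≤ a1+…+a4=32.826 → R4 fires; C=4 Q=9 B=14 M=8
Draw 6: a1=5.936, a2=0.640, a3=12.656, a4=11.700, a5=6.440, a0=37.372; τ=−ln(0.2272)/37.372=0.040 → t=0.158; u2·a0=0.2762·37.372=10.322; a1+a2=6.576 < 10.322 ≤ a1+…+a3=19.232 → R3 fires; C=6 Q=11 B=13 M=7
Draw 7: a1=4.823, a2=0.560, a3=10.283, a4=21.450, a5=8.970, a0=46.086; τ=−ln(0.3841)/46.086=0.021 → t=0.179; u2·a0=0.1334·46.086=6.148; a1+a2=5.383 < 6.148 ≤ a1+…+a3=15.666 → R3 fires; C=8 Q=13 B=12 M=6
Draw 8: a1=3.816, a2=0.480, a3=8.136, a4=33.800, a5=11.040, a0=57.272; τ=−ln(0.8300)/57.272=0.003 → t=0.182; u2·a0=0.8314·57.272=47.616; a1+…+a4=46.232 < 47.616 ≤ a1+…+a5=57.272 → R5 fires; C=7 Q=14 B=13 M=6
Draw 9: a1=4.134, a2=0.480, a3=8.814, a4=31.850, a5=10.465, a0=55.743; τ=−ln(0.1747)/55.743=0.031 → t=0.214; u2·a0=0.0224·55.743=1.249 ≤ a1=4.134 → R1 fires; C=9 Q=16 B=12 M=5
Draw 10: a1=3.180, a2=0.400, a3=6.780, a4=46.800, a5=12.420, a0=69.580; τ=−ln(0.9513)/69.580=0.001 → t=0.214; u2·a0=0.0518·69.580=3.604; a1+a2=3.580 < 3.604 ≤ a1+…+a3=10.360 → R3 fires; C=11 Q=18 B=11 M=4
Draw 11: a1=2.332, a2=0.320, a3=4.972, a4=64.350, a5=13.915, a0=85.889; τ=−ln(0.7043)/85.889=0.004 → t=0.218; u2·a0=0.4492·85.889=38.581; a1+…+a3=7.624 < 38.581 ≤ a1+…+a4=71.974 → R4 fires; C=10 Q=17 B=13 M=4
Draw 12: a1=2.756, a2=0.320, a3=5.876, a4=55.250, a5=14.950, a0=79.152; τ=−ln(0.6759)/79.152=0.005 → t=0.223; u2·a0=0.6334·79.152=50.135; a1+…+a3=8.952 < 50.135 ≤ a1+…+a4=64.202 → R4 fires; C=9 Q=16 B=15 M=4
Draw 13: a1=3.180, a2=0.320, a3=6.780, a4=46.800, a5=15.525, a0=72.605; τ=−ln(0.4154)/72.605=0.012 → t=0.236; u2·a0=0.2002·72.605=14.536; a1+…+a3=10.280 < 14.536 ≤ a1+…+a4=57.080 → R4 fires; C=8 Q=15 B=17 M=4
Draw 14: a1=3.604, a2=0.320, a3=7.684, a4=39.000, a5=15.640, a0=66.248; τ=−ln(0.4340)/66.248=0.013 → t=0.248 > T=0.24: stop.
At T=0.24: C=8 Q=15 B=17 M=4; the largest is B.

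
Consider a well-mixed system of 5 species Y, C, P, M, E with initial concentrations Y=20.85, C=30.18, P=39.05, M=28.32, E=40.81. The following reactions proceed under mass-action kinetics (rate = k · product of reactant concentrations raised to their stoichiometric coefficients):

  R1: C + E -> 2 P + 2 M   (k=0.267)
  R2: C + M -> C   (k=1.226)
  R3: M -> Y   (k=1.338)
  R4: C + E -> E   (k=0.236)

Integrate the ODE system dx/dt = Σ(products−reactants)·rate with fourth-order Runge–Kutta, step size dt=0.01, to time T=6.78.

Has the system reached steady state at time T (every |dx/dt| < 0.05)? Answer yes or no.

RK4 with dt=0.01: 678 steps to T=6.78. Trajectory (selected grid times):
t=0.00: Y=20.85 C=30.18 P=39.05 M=28.32 E=40.81
t=0.75: Y=31.70 C=0.00 P=71.09 M=5.95 E=24.79
t=1.51: Y=35.50 C=0.00 P=71.09 M=2.15 E=24.79
t=2.26: Y=36.86 C=0.00 P=71.09 M=0.79 E=24.79
t=3.01: Y=37.36 C=0.00 P=71.09 M=0.29 E=24.79
t=3.77: Y=37.54 C=0.00 P=71.09 M=0.10 E=24.79
t=4.52: Y=37.61 C=0.00 P=71.09 M=0.04 E=24.79
t=5.27: Y=37.63 C=0.00 P=71.09 M=0.01 E=24.79
t=6.03: Y=37.64 C=0.00 P=71.09 M=0.01 E=24.79
t=6.78: Y=37.64 C=0.00 P=71.09 M=0.00 E=24.79
Rates at T: R1=0.0000, R2=0.0000, R3=0.0025, R4=0.0000
dx/dt at T (Σ net stoichiometry × rate): Y=+0.0025, C=-0.0000, P=+0.0000, M=-0.0025, E=-0.0000
Largest |dx/dt| is |+0.0025| (Y) < 0.05 → steady.

Steady state at T: yes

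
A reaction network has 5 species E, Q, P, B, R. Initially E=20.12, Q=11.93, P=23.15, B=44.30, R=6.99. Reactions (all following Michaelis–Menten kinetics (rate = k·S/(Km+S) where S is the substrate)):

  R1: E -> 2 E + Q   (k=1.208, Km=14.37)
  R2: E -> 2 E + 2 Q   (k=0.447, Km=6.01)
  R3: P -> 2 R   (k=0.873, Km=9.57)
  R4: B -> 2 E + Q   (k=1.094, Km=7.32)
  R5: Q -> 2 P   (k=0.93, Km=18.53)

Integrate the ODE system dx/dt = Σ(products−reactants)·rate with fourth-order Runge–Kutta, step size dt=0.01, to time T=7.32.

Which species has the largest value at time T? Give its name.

Dominant species at T: E

RK4 with dt=0.01: 732 steps to T=7.32. Trajectory (selected grid times):
t=0.00: E=20.12 Q=11.93 P=23.15 B=44.30 R=6.99
t=0.81: E=22.51 Q=13.53 P=23.26 B=43.54 R=7.99
t=1.63: E=24.95 Q=15.17 P=23.42 B=42.77 R=9.01
t=2.44: E=27.39 Q=16.79 P=23.62 B=42.02 R=10.01
t=3.25: E=29.84 Q=18.43 P=23.85 B=41.26 R=11.02
t=4.07: E=32.35 Q=20.10 P=24.11 B=40.50 R=12.04
t=4.88: E=34.84 Q=21.74 P=24.40 B=39.75 R=13.06
t=5.69: E=37.35 Q=23.40 P=24.72 B=39.01 R=14.07
t=6.51: E=39.89 Q=25.08 P=25.07 B=38.25 R=15.11
t=7.32: E=42.42 Q=26.74 P=25.43 B=37.51 R=16.13
At T=7.32: E=42.42 Q=26.74 P=25.43 B=37.51 R=16.13; the largest is E.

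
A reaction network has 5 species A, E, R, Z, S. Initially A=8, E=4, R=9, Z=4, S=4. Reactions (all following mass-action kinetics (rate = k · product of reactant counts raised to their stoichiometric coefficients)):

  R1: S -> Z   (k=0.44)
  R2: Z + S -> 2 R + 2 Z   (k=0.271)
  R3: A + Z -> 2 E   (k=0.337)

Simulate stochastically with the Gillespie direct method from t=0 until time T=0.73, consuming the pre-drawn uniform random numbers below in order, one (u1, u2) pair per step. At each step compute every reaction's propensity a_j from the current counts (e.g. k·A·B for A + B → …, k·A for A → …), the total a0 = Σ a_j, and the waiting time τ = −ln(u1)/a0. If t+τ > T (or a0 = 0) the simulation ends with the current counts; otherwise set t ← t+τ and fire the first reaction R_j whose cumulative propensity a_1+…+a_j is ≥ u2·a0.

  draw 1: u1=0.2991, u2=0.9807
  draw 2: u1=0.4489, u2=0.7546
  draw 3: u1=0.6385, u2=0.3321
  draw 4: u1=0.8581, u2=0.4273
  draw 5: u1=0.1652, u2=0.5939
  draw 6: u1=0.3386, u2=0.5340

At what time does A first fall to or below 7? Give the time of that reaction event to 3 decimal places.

t=0.000: A=8 E=4 R=9 Z=4 S=4
Draw 1: a1=1.760, a2=4.336, a3=10.784, a0=16.880; τ=−ln(0.2991)/16.880=0.072 → t=0.072; u2·a0=0.9807·16.880=16.554; a1+a2=6.096 < 16.554 ≤ a1+…+a3=16.880 → R3 fires; A=7 E=6 R=9 Z=3 S=4
Draw 2: a1=1.760, a2=3.252, a3=7.077, a0=12.089; τ=−ln(0.4489)/12.089=0.066 → t=0.138; u2·a0=0.7546·12.089=9.122; a1+a2=5.012 < 9.122 ≤ a1+…+a3=12.089 → R3 fires; A=6 E=8 R=9 Z=2 S=4
Draw 3: a1=1.760, a2=2.168, a3=4.044, a0=7.972; τ=−ln(0.6385)/7.972=0.056 → t=0.194; u2·a0=0.3321·7.972=2.648; a1=1.760 < 2.648 ≤ a1+a2=3.928 → R2 fires; A=6 E=8 R=11 Z=3 S=3
Draw 4: a1=1.320, a2=2.439, a3=6.066, a0=9.825; τ=−ln(0.8581)/9.825=0.016 → t=0.210; u2·a0=0.4273·9.825=4.198; a1+a2=3.759 < 4.198 ≤ a1+…+a3=9.825 → R3 fires; A=5 E=10 R=11 Z=2 S=3
Draw 5: a1=1.320, a2=1.626, a3=3.370, a0=6.316; τ=−ln(0.1652)/6.316=0.285 → t=0.495; u2·a0=0.5939·6.316=3.751; a1+a2=2.946 < 3.751 ≤ a1+…+a3=6.316 → R3 fires; A=4 E=12 R=11 Z=1 S=3
Draw 6: a1=1.320, a2=0.813, a3=1.348, a0=3.481; τ=−ln(0.3386)/3.481=0.311 → t=0.806 > T=0.73: stop.
A first becomes ≤ 7 when it reaches 7 at the event at t=0.072.

Threshold first reached at t = 0.072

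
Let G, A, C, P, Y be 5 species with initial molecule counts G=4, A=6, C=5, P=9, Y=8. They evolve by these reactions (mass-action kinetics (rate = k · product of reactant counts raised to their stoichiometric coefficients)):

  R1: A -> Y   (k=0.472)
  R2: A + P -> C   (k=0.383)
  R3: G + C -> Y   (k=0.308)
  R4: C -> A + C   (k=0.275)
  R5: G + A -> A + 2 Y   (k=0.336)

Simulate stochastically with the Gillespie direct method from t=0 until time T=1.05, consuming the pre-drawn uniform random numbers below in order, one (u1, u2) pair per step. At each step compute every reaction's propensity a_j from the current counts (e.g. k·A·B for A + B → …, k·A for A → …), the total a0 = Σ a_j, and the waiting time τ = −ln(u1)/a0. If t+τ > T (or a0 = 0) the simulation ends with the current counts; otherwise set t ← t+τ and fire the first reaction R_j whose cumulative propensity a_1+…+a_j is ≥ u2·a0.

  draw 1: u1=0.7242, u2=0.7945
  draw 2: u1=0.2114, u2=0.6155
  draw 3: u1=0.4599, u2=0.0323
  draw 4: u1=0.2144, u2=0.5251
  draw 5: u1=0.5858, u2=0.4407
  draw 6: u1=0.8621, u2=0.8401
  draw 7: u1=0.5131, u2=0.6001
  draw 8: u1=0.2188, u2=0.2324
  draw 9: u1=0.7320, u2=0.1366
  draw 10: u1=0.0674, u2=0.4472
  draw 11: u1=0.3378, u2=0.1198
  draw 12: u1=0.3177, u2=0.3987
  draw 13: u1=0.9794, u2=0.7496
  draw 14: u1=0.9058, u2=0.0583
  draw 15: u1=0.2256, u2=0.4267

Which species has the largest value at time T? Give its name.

t=0.000: G=4 A=6 C=5 P=9 Y=8
Draw 1: a1=2.832, a2=20.682, a3=6.160, a4=1.375, a5=8.064, a0=39.113; τ=−ln(0.7242)/39.113=0.008 → t=0.008; u2·a0=0.7945·39.113=31.075; a1+…+a4=31.049 < 31.075 ≤ a1+…+a5=39.113 → R5 fires; G=3 A=6 C=5 P=9 Y=10
Draw 2: a1=2.832, a2=20.682, a3=4.620, a4=1.375, a5=6.048, a0=35.557; τ=−ln(0.2114)/35.557=0.044 → t=0.052; u2·a0=0.6155·35.557=21.885; a1=2.832 < 21.885 ≤ a1+a2=23.514 → R2 fires; G=3 A=5 C=6 P=8 Y=10
Draw 3: a1=2.360, a2=15.320, a3=5.544, a4=1.650, a5=5.040, a0=29.914; τ=−ln(0.4599)/29.914=0.026 → t=0.078; u2·a0=0.0323·29.914=0.966 ≤ a1=2.360 → R1 fires; G=3 A=4 C=6 P=8 Y=11
Draw 4: a1=1.888, a2=12.256, a3=5.544, a4=1.650, a5=4.032, a0=25.370; τ=−ln(0.2144)/25.370=0.061 → t=0.139; u2·a0=0.5251·25.370=13.322; a1=1.888 < 13.322 ≤ a1+a2=14.144 → R2 fires; G=3 A=3 C=7 P=7 Y=11
Draw 5: a1=1.416, a2=8.043, a3=6.468, a4=1.925, a5=3.024, a0=20.876; τ=−ln(0.5858)/20.876=0.026 → t=0.164; u2·a0=0.4407·20.876=9.200; a1=1.416 < 9.200 ≤ a1+a2=9.459 → R2 fires; G=3 A=2 C=8 P=6 Y=11
Draw 6: a1=0.944, a2=4.596, a3=7.392, a4=2.200, a5=2.016, a0=17.148; τ=−ln(0.8621)/17.148=0.009 → t=0.173; u2·a0=0.8401·17.148=14.406; a1+…+a3=12.932 < 14.406 ≤ a1+…+a4=15.132 → R4 fires; G=3 A=3 C=8 P=6 Y=11
Draw 7: a1=1.416, a2=6.894, a3=7.392, a4=2.200, a5=3.024, a0=20.926; τ=−ln(0.5131)/20.926=0.032 → t=0.205; u2·a0=0.6001·20.926=12.558; a1+a2=8.310 < 12.558 ≤ a1+…+a3=15.702 → R3 fires; G=2 A=3 C=7 P=6 Y=12
Draw 8: a1=1.416, a2=6.894, a3=4.312, a4=1.925, a5=2.016, a0=16.563; τ=−ln(0.2188)/16.563=0.092 → t=0.297; u2·a0=0.2324·16.563=3.849; a1=1.416 < 3.849 ≤ a1+a2=8.310 → R2 fires; G=2 A=2 C=8 P=5 Y=12
Draw 9: a1=0.944, a2=3.830, a3=4.928, a4=2.200, a5=1.344, a0=13.246; τ=−ln(0.7320)/13.246=0.024 → t=0.320; u2·a0=0.1366·13.246=1.809; a1=0.944 < 1.809 ≤ a1+a2=4.774 → R2 fires; G=2 A=1 C=9 P=4 Y=12
Draw 10: a1=0.472, a2=1.532, a3=5.544, a4=2.475, a5=0.672, a0=10.695; τ=−ln(0.0674)/10.695=0.252 → t=0.572; u2·a0=0.4472·10.695=4.783; a1+a2=2.004 < 4.783 ≤ a1+…+a3=7.548 → R3 fires; G=1 A=1 C=8 P=4 Y=13
Draw 11: a1=0.472, a2=1.532, a3=2.464, a4=2.200, a5=0.336, a0=7.004; τ=−ln(0.3378)/7.004=0.155 → t=0.727; u2·a0=0.1198·7.004=0.839; a1=0.472 < 0.839 ≤ a1+a2=2.004 → R2 fires; G=1 A=0 C=9 P=3 Y=13
Draw 12: a1=0.000, a2=0.000, a3=2.772, a4=2.475, a5=0.000, a0=5.247; τ=−ln(0.3177)/5.247=0.219 → t=0.946; u2·a0=0.3987·5.247=2.092; a1+a2=0.000 < 2.092 ≤ a1+…+a3=2.772 → R3 fires; G=0 A=0 C=8 P=3 Y=14
Draw 13: a1=0.000, a2=0.000, a3=0.000, a4=2.200, a5=0.000, a0=2.200; τ=−ln(0.9794)/2.200=0.009 → t=0.955; u2·a0=0.7496·2.200=1.649; a1+…+a3=0.000 < 1.649 ≤ a1+…+a4=2.200 → R4 fires; G=0 A=1 C=8 P=3 Y=14
Draw 14: a1=0.472, a2=1.149, a3=0.000, a4=2.200, a5=0.000, a0=3.821; τ=−ln(0.9058)/3.821=0.026 → t=0.981; u2·a0=0.0583·3.821=0.223 ≤ a1=0.472 → R1 fires; G=0 A=0 C=8 P=3 Y=15
Draw 15: a1=0.000, a2=0.000, a3=0.000, a4=2.200, a5=0.000, a0=2.200; τ=−ln(0.2256)/2.200=0.677 → t=1.658 > T=1.05: stop.
At T=1.05: G=0 A=0 C=8 P=3 Y=15; the largest is Y.

Dominant species at T: Y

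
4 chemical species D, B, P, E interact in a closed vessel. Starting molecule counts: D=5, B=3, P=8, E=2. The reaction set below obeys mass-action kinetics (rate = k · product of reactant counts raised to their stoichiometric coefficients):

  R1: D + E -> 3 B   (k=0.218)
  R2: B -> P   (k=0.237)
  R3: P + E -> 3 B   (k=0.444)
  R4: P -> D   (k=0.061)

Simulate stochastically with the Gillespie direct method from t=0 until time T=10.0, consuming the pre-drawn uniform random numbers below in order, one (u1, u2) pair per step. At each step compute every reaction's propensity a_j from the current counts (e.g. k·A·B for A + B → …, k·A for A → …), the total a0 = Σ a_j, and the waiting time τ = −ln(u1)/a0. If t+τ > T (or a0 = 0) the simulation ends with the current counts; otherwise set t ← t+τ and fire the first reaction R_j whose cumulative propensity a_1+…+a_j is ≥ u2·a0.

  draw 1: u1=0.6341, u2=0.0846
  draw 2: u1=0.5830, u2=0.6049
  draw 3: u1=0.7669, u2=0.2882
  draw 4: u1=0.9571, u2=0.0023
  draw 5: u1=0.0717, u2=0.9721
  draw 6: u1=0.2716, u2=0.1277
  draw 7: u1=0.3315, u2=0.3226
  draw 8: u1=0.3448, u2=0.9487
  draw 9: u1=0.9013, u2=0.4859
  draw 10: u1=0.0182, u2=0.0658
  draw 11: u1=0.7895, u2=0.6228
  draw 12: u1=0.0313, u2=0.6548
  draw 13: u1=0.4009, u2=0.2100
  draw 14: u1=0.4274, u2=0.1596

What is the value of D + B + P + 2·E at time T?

Check how each reaction changes W = D + B + P + 2·E (weight of products minus weight of reactants):
R1: D + E -> 3 B: (1·3) − (1·1 + 2·1) = 3 − 3 = 0
R2: B -> P: (1·1) − (1·1) = 1 − 1 = 0
R3: P + E -> 3 B: (1·3) − (1·1 + 2·1) = 3 − 3 = 0
R4: P -> D: (1·1) − (1·1) = 1 − 1 = 0
Every reaction leaves W unchanged, so W is conserved and no simulation is needed: W(T) = W(0) = 5 + 3 + 8 + 2·2 = 20

Value at T = 20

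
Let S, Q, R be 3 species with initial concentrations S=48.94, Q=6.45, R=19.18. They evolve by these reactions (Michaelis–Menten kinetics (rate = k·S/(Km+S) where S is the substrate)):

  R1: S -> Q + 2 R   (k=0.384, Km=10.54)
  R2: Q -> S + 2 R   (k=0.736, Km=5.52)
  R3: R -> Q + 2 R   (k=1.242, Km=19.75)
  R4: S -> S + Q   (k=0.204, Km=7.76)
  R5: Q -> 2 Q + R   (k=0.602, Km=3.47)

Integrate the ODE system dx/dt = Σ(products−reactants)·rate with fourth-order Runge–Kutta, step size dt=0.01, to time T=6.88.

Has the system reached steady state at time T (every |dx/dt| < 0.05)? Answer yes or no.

Steady state at T: no

RK4 with dt=0.01: 688 steps to T=6.88. Trajectory (selected grid times):
t=0.00: S=48.94 Q=6.45 R=19.18
t=0.76: S=49.01 Q=7.29 R=21.06
t=1.53: S=49.10 Q=8.17 R=23.03
t=2.29: S=49.20 Q=9.04 R=25.04
t=3.06: S=49.31 Q=9.95 R=27.13
t=3.82: S=49.44 Q=10.86 R=29.24
t=4.59: S=49.57 Q=11.79 R=31.42
t=5.35: S=49.72 Q=12.72 R=33.61
t=6.12: S=49.87 Q=13.68 R=35.88
t=6.88: S=50.04 Q=14.63 R=38.15
Rates at T: R1=0.3172, R2=0.5344, R3=0.8183, R4=0.1766, R5=0.4866
dx/dt at T (Σ net stoichiometry × rate): S=+0.2172, Q=+1.2643, R=+3.0081
Largest |dx/dt| is |+3.0081| (R) ≥ 0.05 → not steady.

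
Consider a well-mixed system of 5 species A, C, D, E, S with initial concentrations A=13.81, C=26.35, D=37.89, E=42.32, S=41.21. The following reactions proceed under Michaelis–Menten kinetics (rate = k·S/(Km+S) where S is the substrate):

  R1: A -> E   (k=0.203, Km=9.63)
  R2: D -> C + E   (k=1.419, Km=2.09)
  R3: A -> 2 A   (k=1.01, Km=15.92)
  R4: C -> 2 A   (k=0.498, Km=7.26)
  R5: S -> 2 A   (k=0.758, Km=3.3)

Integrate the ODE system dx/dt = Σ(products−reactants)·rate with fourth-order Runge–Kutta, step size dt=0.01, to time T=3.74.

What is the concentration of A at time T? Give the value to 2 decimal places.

A at T = 23.53

RK4 with dt=0.01: 374 steps to T=3.74. Trajectory (selected grid times):
t=0.00: A=13.81 C=26.35 D=37.89 E=42.32 S=41.21
t=0.42: A=14.88 C=26.75 D=37.33 E=42.94 S=40.92
t=0.83: A=15.93 C=27.14 D=36.77 E=43.54 S=40.63
t=1.25: A=17.01 C=27.54 D=36.21 E=44.16 S=40.33
t=1.66: A=18.07 C=27.93 D=35.66 E=44.76 S=40.05
t=2.08: A=19.16 C=28.32 D=35.10 E=45.38 S=39.75
t=2.49: A=20.23 C=28.71 D=34.55 E=45.98 S=39.47
t=2.91: A=21.34 C=29.10 D=33.99 E=46.60 S=39.17
t=3.32: A=22.42 C=29.49 D=33.44 E=47.21 S=38.89
t=3.74: A=23.53 C=29.88 D=32.88 E=47.83 S=38.59
Read off A at T=3.74: 23.53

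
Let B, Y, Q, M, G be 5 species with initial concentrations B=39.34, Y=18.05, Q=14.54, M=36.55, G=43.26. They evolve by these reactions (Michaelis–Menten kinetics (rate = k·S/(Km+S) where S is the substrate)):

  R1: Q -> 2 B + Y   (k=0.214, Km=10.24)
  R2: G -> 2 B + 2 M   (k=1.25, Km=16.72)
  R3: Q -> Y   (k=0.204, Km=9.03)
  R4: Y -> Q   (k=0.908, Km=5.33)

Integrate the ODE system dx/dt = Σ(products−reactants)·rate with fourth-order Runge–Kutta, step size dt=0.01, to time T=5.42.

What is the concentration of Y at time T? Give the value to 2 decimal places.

Y at T = 15.72

RK4 with dt=0.01: 542 steps to T=5.42. Trajectory (selected grid times):
t=0.00: B=39.34 Y=18.05 Q=14.54 M=36.55 G=43.26
t=0.60: B=40.57 Y=17.78 Q=14.81 M=37.63 G=42.72
t=1.20: B=41.80 Y=17.52 Q=15.07 M=38.71 G=42.18
t=1.81: B=43.05 Y=17.25 Q=15.34 M=39.80 G=41.64
t=2.41: B=44.27 Y=16.99 Q=15.60 M=40.86 G=41.10
t=3.01: B=45.49 Y=16.73 Q=15.86 M=41.93 G=40.57
t=3.61: B=46.71 Y=16.47 Q=16.12 M=42.99 G=40.04
t=4.22: B=47.94 Y=16.21 Q=16.38 M=44.06 G=39.50
t=4.82: B=49.15 Y=15.96 Q=16.63 M=45.11 G=38.98
t=5.42: B=50.36 Y=15.72 Q=16.87 M=46.16 G=38.45
Read off Y at T=5.42: 15.72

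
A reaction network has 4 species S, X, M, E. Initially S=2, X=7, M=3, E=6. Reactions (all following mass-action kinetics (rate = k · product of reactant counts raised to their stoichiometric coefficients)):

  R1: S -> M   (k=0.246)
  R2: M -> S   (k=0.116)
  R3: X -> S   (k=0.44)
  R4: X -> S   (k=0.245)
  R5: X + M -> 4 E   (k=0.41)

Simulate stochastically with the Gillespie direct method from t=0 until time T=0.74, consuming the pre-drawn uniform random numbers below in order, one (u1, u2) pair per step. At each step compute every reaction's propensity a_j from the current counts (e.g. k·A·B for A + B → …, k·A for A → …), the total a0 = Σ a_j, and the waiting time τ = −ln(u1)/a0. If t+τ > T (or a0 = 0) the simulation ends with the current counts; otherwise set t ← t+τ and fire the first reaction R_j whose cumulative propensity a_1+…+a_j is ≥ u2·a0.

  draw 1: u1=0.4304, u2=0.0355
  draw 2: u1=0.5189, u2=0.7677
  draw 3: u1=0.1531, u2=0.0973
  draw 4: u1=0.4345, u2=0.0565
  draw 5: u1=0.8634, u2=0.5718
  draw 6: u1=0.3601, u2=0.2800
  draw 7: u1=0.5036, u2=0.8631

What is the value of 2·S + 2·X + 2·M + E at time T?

Value at T = 30

Check how each reaction changes W = 2·S + 2·X + 2·M + E (weight of products minus weight of reactants):
R1: S -> M: (2·1) − (2·1) = 2 − 2 = 0
R2: M -> S: (2·1) − (2·1) = 2 − 2 = 0
R3: X -> S: (2·1) − (2·1) = 2 − 2 = 0
R4: X -> S: (2·1) − (2·1) = 2 − 2 = 0
R5: X + M -> 4 E: (1·4) − (2·1 + 2·1) = 4 − 4 = 0
Every reaction leaves W unchanged, so W is conserved and no simulation is needed: W(T) = W(0) = 2·2 + 2·7 + 2·3 + 6 = 30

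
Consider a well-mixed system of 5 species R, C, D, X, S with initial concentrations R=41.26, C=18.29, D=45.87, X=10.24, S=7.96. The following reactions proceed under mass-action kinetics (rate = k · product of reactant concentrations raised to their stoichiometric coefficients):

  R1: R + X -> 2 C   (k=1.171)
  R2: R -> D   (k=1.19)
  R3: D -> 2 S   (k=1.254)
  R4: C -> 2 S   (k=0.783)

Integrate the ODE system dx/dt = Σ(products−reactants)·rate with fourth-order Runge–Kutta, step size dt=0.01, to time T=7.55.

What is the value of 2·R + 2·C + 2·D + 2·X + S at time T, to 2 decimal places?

Check how each reaction changes W = 2·R + 2·C + 2·D + 2·X + S (weight of products minus weight of reactants):
R1: R + X -> 2 C: (2·2) − (2·1 + 2·1) = 4 − 4 = 0
R2: R -> D: (2·1) − (2·1) = 2 − 2 = 0
R3: D -> 2 S: (1·2) − (2·1) = 2 − 2 = 0
R4: C -> 2 S: (1·2) − (2·1) = 2 − 2 = 0
Every reaction leaves W unchanged, so W is conserved and no simulation is needed: W(T) = W(0) = 2·41.26 + 2·18.29 + 2·45.87 + 2·10.24 + 7.96 = 239.28

Value at T = 239.28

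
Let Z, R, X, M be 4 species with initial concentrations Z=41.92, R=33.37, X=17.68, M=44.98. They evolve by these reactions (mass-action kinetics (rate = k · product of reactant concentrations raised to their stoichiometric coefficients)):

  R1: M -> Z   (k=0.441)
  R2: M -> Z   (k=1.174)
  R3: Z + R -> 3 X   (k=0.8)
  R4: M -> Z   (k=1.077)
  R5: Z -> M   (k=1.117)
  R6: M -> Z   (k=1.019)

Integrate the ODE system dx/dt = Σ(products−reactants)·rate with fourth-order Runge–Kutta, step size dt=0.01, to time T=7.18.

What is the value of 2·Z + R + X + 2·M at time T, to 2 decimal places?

Check how each reaction changes W = 2·Z + R + X + 2·M (weight of products minus weight of reactants):
R1: M -> Z: (2·1) − (2·1) = 2 − 2 = 0
R2: M -> Z: (2·1) − (2·1) = 2 − 2 = 0
R3: Z + R -> 3 X: (1·3) − (2·1 + 1·1) = 3 − 3 = 0
R4: M -> Z: (2·1) − (2·1) = 2 − 2 = 0
R5: Z -> M: (2·1) − (2·1) = 2 − 2 = 0
R6: M -> Z: (2·1) − (2·1) = 2 − 2 = 0
Every reaction leaves W unchanged, so W is conserved and no simulation is needed: W(T) = W(0) = 2·41.92 + 33.37 + 17.68 + 2·44.98 = 224.85

Value at T = 224.85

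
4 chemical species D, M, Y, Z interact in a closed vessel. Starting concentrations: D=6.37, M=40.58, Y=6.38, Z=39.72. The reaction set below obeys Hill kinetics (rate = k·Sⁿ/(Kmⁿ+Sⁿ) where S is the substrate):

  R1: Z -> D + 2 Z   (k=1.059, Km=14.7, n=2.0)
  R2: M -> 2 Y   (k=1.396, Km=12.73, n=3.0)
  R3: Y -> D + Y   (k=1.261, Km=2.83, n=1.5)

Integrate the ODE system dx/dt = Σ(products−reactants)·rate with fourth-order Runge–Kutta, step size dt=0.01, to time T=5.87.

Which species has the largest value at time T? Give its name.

Dominant species at T: Z

RK4 with dt=0.01: 587 steps to T=5.87. Trajectory (selected grid times):
t=0.00: D=6.37 M=40.58 Y=6.38 Z=39.72
t=0.65: D=7.63 M=39.70 Y=8.14 Z=40.33
t=1.30: D=8.94 M=38.82 Y=9.89 Z=40.94
t=1.96: D=10.29 M=37.93 Y=11.67 Z=41.56
t=2.61: D=11.65 M=37.06 Y=13.42 Z=42.17
t=3.26: D=13.01 M=36.19 Y=15.16 Z=42.78
t=3.91: D=14.39 M=35.32 Y=16.90 Z=43.40
t=4.57: D=15.80 M=34.44 Y=18.65 Z=44.03
t=5.22: D=17.20 M=33.58 Y=20.38 Z=44.65
t=5.87: D=18.60 M=32.72 Y=22.10 Z=45.27
At T=5.87: D=18.60 M=32.72 Y=22.10 Z=45.27; the largest is Z.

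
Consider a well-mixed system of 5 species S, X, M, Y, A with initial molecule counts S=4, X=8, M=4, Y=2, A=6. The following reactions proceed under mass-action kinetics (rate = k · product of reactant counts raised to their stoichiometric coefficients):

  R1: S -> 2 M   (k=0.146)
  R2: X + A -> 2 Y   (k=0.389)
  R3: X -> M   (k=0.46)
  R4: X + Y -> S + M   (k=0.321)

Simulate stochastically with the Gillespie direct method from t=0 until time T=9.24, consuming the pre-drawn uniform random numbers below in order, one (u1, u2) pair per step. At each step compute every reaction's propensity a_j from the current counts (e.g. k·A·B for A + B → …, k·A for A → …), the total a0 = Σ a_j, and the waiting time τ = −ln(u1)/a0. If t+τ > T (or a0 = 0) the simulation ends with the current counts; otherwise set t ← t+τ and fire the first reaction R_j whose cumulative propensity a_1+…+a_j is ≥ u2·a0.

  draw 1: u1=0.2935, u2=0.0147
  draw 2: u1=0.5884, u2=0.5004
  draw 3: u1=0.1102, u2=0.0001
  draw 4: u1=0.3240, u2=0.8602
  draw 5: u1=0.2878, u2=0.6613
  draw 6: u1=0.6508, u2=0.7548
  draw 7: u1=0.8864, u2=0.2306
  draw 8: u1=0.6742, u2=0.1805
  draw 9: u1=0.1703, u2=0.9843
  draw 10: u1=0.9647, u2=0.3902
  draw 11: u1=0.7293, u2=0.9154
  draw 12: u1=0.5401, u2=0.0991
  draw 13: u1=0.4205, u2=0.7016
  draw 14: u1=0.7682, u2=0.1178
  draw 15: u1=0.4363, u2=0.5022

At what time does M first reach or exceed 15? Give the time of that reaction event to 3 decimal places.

t=0.000: S=4 X=8 M=4 Y=2 A=6
Draw 1: a1=0.584, a2=18.672, a3=3.680, a4=5.136, a0=28.072; τ=−ln(0.2935)/28.072=0.044 → t=0.044; u2·a0=0.0147·28.072=0.413 ≤ a1=0.584 → R1 fires; S=3 X=8 M=6 Y=2 A=6
Draw 2: a1=0.438, a2=18.672, a3=3.680, a4=5.136, a0=27.926; τ=−ln(0.5884)/27.926=0.019 → t=0.063; u2·a0=0.5004·27.926=13.974; a1=0.438 < 13.974 ≤ a1+a2=19.110 → R2 fires; S=3 X=7 M=6 Y=4 A=5
Draw 3: a1=0.438, a2=13.615, a3=3.220, a4=8.988, a0=26.261; τ=−ln(0.1102)/26.261=0.084 → t=0.147; u2·a0=0.0001·26.261=0.003 ≤ a1=0.438 → R1 fires; S=2 X=7 M=8 Y=4 A=5
Draw 4: a1=0.292, a2=13.615, a3=3.220, a4=8.988, a0=26.115; τ=−ln(0.3240)/26.115=0.043 → t=0.190; u2·a0=0.8602·26.115=22.464; a1+…+a3=17.127 < 22.464 ≤ a1+…+a4=26.115 → R4 fires; S=3 X=6 M=9 Y=3 A=5
Draw 5: a1=0.438, a2=11.670, a3=2.760, a4=5.778, a0=20.646; τ=−ln(0.2878)/20.646=0.060 → t=0.250; u2·a0=0.6613·20.646=13.653; a1+a2=12.108 < 13.653 ≤ a1+…+a3=14.868 → R3 fires; S=3 X=5 M=10 Y=3 A=5
Draw 6: a1=0.438, a2=9.725, a3=2.300, a4=4.815, a0=17.278; τ=−ln(0.6508)/17.278=0.025 → t=0.275; u2·a0=0.7548·17.278=13.041; a1+…+a3=12.463 < 13.041 ≤ a1+…+a4=17.278 → R4 fires; S=4 X=4 M=11 Y=2 A=5
Draw 7: a1=0.584, a2=7.780, a3=1.840, a4=2.568, a0=12.772; τ=−ln(0.8864)/12.772=0.009 → t=0.284; u2·a0=0.2306·12.772=2.945; a1=0.584 < 2.945 ≤ a1+a2=8.364 → R2 fires; S=4 X=3 M=11 Y=4 A=4
Draw 8: a1=0.584, a2=4.668, a3=1.380, a4=3.852, a0=10.484; τ=−ln(0.6742)/10.484=0.038 → t=0.322; u2·a0=0.1805·10.484=1.892; a1=0.584 < 1.892 ≤ a1+a2=5.252 → R2 fires; S=4 X=2 M=11 Y=6 A=3
Draw 9: a1=0.584, a2=2.334, a3=0.920, a4=3.852, a0=7.690; τ=−ln(0.1703)/7.690=0.230 → t=0.552; u2·a0=0.9843·7.690=7.569; a1+…+a3=3.838 < 7.569 ≤ a1+…+a4=7.690 → R4 fires; S=5 X=1 M=12 Y=5 A=3
Draw 10: a1=0.730, a2=1.167, a3=0.460, a4=1.605, a0=3.962; τ=−ln(0.9647)/3.962=0.009 → t=0.561; u2·a0=0.3902·3.962=1.546; a1=0.730 < 1.546 ≤ a1+a2=1.897 → R2 fires; S=5 X=0 M=12 Y=7 A=2
Draw 11: a1=0.730, a2=0.000, a3=0.000, a4=0.000, a0=0.730; τ=−ln(0.7293)/0.730=0.432 → t=0.994; u2·a0=0.9154·0.730=0.668 ≤ a1=0.730 → R1 fires; S=4 X=0 M=14 Y=7 A=2
Draw 12: a1=0.584, a2=0.000, a3=0.000, a4=0.000, a0=0.584; τ=−ln(0.5401)/0.584=1.055 → t=2.049; u2·a0=0.0991·0.584=0.058 ≤ a1=0.584 → R1 fires; S=3 X=0 M=16 Y=7 A=2
Draw 13: a1=0.438, a2=0.000, a3=0.000, a4=0.000, a0=0.438; τ=−ln(0.4205)/0.438=1.978 → t=4.026; u2·a0=0.7016·0.438=0.307 ≤ a1=0.438 → R1 fires; S=2 X=0 M=18 Y=7 A=2
Draw 14: a1=0.292, a2=0.000, a3=0.000, a4=0.000, a0=0.292; τ=−ln(0.7682)/0.292=0.903 → t=4.929; u2·a0=0.1178·0.292=0.034 ≤ a1=0.292 → R1 fires; S=1 X=0 M=20 Y=7 A=2
Draw 15: a1=0.146, a2=0.000, a3=0.000, a4=0.000, a0=0.146; τ=−ln(0.4363)/0.146=5.681 → t=10.610 > T=9.24: stop.
M first becomes ≥ 15 when it reaches 16 at the event at t=2.049.

Threshold first reached at t = 2.049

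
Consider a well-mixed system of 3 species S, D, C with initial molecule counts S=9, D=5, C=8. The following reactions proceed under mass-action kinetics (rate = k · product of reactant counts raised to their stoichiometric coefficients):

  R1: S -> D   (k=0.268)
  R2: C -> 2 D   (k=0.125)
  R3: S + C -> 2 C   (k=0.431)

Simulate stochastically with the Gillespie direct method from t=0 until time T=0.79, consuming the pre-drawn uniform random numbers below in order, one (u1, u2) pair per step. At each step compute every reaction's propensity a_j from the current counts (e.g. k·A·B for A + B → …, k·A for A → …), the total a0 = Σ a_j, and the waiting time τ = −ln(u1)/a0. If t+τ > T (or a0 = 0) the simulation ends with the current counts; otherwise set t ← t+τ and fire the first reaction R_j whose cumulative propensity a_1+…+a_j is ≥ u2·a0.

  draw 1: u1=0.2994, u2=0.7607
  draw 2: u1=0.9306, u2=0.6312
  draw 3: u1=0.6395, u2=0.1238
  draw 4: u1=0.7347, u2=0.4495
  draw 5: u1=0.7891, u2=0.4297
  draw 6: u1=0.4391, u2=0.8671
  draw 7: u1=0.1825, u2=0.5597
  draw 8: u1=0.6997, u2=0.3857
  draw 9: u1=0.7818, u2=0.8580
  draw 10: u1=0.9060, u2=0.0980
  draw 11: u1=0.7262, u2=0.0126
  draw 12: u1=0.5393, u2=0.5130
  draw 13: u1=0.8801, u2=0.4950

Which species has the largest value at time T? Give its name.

t=0.000: S=9 D=5 C=8
Draw 1: a1=2.412, a2=1.000, a3=31.032, a0=34.444; τ=−ln(0.2994)/34.444=0.035 → t=0.035; u2·a0=0.7607·34.444=26.202; a1+a2=3.412 < 26.202 ≤ a1+…+a3=34.444 → R3 fires; S=8 D=5 C=9
Draw 2: a1=2.144, a2=1.125, a3=31.032, a0=34.301; τ=−ln(0.9306)/34.301=0.002 → t=0.037; u2·a0=0.6312·34.301=21.651; a1+a2=3.269 < 21.651 ≤ a1+…+a3=34.301 → R3 fires; S=7 D=5 C=10
Draw 3: a1=1.876, a2=1.250, a3=30.170, a0=33.296; τ=−ln(0.6395)/33.296=0.013 → t=0.051; u2·a0=0.1238·33.296=4.122; a1+a2=3.126 < 4.122 ≤ a1+…+a3=33.296 → R3 fires; S=6 D=5 C=11
Draw 4: a1=1.608, a2=1.375, a3=28.446, a0=31.429; τ=−ln(0.7347)/31.429=0.010 → t=0.060; u2·a0=0.4495·31.429=14.127; a1+a2=2.983 < 14.127 ≤ a1+…+a3=31.429 → R3 fires; S=5 D=5 C=12
Draw 5: a1=1.340, a2=1.500, a3=25.860, a0=28.700; τ=−ln(0.7891)/28.700=0.008 → t=0.069; u2·a0=0.4297·28.700=12.332; a1+a2=2.840 < 12.332 ≤ a1+…+a3=28.700 → R3 fires; S=4 D=5 C=13
Draw 6: a1=1.072, a2=1.625, a3=22.412, a0=25.109; τ=−ln(0.4391)/25.109=0.033 → t=0.101; u2·a0=0.8671·25.109=21.772; a1+a2=2.697 < 21.772 ≤ a1+…+a3=25.109 → R3 fires; S=3 D=5 C=14
Draw 7: a1=0.804, a2=1.750, a3=18.102, a0=20.656; τ=−ln(0.1825)/20.656=0.082 → t=0.184; u2·a0=0.5597·20.656=11.561; a1+a2=2.554 < 11.561 ≤ a1+…+a3=20.656 → R3 fires; S=2 D=5 C=15
Draw 8: a1=0.536, a2=1.875, a3=12.930, a0=15.341; τ=−ln(0.6997)/15.341=0.023 → t=0.207; u2·a0=0.3857·15.341=5.917; a1+a2=2.411 < 5.917 ≤ a1+…+a3=15.341 → R3 fires; S=1 D=5 C=16
Draw 9: a1=0.268, a2=2.000, a3=6.896, a0=9.164; τ=−ln(0.7818)/9.164=0.027 → t=0.234; u2·a0=0.8580·9.164=7.863; a1+a2=2.268 < 7.863 ≤ a1+…+a3=9.164 → R3 fires; S=0 D=5 C=17
Draw 10: a1=0.000, a2=2.125, a3=0.000, a0=2.125; τ=−ln(0.9060)/2.125=0.046 → t=0.280; u2·a0=0.0980·2.125=0.208; a1=0.000 < 0.208 ≤ a1+a2=2.125 → R2 fires; S=0 D=7 C=16
Draw 11: a1=0.000, a2=2.000, a3=0.000, a0=2.000; τ=−ln(0.7262)/2.000=0.160 → t=0.440; u2·a0=0.0126·2.000=0.025; a1=0.000 < 0.025 ≤ a1+a2=2.000 → R2 fires; S=0 D=9 C=15
Draw 12: a1=0.000, a2=1.875, a3=0.000, a0=1.875; τ=−ln(0.5393)/1.875=0.329 → t=0.770; u2·a0=0.5130·1.875=0.962; a1=0.000 < 0.962 ≤ a1+a2=1.875 → R2 fires; S=0 D=11 C=14
Draw 13: a1=0.000, a2=1.750, a3=0.000, a0=1.750; τ=−ln(0.8801)/1.750=0.073 → t=0.843 > T=0.79: stop.
At T=0.79: S=0 D=11 C=14; the largest is C.

Dominant species at T: C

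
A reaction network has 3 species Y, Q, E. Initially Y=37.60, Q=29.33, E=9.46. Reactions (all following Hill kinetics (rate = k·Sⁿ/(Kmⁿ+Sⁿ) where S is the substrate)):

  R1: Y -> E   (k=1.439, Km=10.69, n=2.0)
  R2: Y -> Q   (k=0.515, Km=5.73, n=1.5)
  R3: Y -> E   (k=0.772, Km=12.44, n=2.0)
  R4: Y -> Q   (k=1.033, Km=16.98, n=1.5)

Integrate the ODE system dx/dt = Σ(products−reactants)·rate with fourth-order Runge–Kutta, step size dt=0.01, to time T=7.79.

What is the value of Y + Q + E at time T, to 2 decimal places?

Value at T = 76.39

Check how each reaction changes W = Y + Q + E (weight of products minus weight of reactants):
R1: Y -> E: (1·1) − (1·1) = 1 − 1 = 0
R2: Y -> Q: (1·1) − (1·1) = 1 − 1 = 0
R3: Y -> E: (1·1) − (1·1) = 1 − 1 = 0
R4: Y -> Q: (1·1) − (1·1) = 1 − 1 = 0
Every reaction leaves W unchanged, so W is conserved and no simulation is needed: W(T) = W(0) = 37.60 + 29.33 + 9.46 = 76.39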